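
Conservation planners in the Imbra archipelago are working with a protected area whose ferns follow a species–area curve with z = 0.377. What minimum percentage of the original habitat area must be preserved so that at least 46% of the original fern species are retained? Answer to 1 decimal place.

Need (A_new/A_old)^0.377 = 0.46, so A_new/A_old = 0.46^(1/0.377) = 0.46^2.653
ln(A_new/A_old) = ln 0.46 / 0.377 = -0.7765 / 0.377 = -2.0598
A_new/A_old = e^-2.0598 ≈ 0.1275

12.7%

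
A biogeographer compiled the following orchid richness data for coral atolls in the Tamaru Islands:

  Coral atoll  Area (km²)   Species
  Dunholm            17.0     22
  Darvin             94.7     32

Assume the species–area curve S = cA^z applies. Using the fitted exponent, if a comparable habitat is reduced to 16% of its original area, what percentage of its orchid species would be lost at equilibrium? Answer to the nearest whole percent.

33%

z = ln(32/22) / ln(94.7/17) = 0.3747 / 1.7175 = 0.2182
S_new/S_old = (A_new/A_old)^z = 0.16^0.2182 = exp(0.2182 × -1.8326) = 0.6705
Fraction lost = 1 − 0.6705 = 0.3295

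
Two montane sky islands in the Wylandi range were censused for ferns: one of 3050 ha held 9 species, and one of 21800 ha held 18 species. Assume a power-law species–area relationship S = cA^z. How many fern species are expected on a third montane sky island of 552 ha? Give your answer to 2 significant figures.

4.9

z = ln(18/9) / ln(21800/3050) = 0.6931 / 1.9668 = 0.3524
c = 9 / 3050^0.3524 = 9 / 16.9 = 0.5324
S₃ = 0.5324 × 552^0.3524 = 0.5324 × 9.254 ≈ 4.927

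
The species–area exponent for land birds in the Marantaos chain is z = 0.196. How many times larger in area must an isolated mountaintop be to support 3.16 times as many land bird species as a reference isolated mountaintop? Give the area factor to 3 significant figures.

(A₂/A₁)^0.196 = 3.16, so A₂/A₁ = 3.16^(1/0.196) = 3.16^5.102
ln(A₂/A₁) = ln 3.16 / 0.196 = 1.1506 / 0.196 = 5.8703
A₂/A₁ = e^5.8703 ≈ 354.3

354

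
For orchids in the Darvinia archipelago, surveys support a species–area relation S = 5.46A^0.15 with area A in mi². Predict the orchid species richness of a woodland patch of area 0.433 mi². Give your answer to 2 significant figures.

S = 5.46 × 0.433^0.15
ln S = ln 5.46 + 0.15 × ln 0.433 = 1.6974 + 0.15 × -0.8370 = 1.5719
S = e^1.5719 ≈ 4.816

4.8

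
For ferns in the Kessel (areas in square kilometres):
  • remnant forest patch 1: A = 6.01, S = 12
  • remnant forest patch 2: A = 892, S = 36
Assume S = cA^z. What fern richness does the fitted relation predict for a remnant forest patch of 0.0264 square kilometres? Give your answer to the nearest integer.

4

z = ln(36/12) / ln(892/6.01) = 1.0986 / 5.0000 = 0.2197
c = 12 / 6.01^0.2197 = 12 / 1.483 = 8.092
S₃ = 8.092 × 0.0264^0.2197 = 8.092 × 0.45 ≈ 3.641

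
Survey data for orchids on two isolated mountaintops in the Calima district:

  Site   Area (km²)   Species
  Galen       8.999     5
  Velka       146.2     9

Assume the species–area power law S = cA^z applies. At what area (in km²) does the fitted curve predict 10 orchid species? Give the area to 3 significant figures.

z = ln(9/5) / ln(146.2/8.999) = 0.5878 / 2.7879 = 0.2108
c = 5 / 8.999^0.2108 = 5 / 1.589 = 3.146
A = (10/3.146)^(1/0.2108) ⇒ ln A = ln(3.178)/0.2108 = 5.4847
A = e^5.4847 ≈ 241 km²

241 km²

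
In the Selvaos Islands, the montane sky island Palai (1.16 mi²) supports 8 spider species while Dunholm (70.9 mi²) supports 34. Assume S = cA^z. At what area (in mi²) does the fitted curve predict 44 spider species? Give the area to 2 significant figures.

150 mi²

z = ln(34/8) / ln(70.9/1.16) = 1.4469 / 4.1129 = 0.3518
c = 8 / 1.16^0.3518 = 8 / 1.054 = 7.593
A = (44/7.593)^(1/0.3518) ⇒ ln A = ln(5.795)/0.3518 = 4.9941
A = e^4.9941 ≈ 147.5 mi²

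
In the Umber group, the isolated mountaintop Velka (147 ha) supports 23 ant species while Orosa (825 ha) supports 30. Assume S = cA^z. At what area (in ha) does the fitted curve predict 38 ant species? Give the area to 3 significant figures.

3830 ha

z = ln(30/23) / ln(825/147) = 0.2657 / 1.7250 = 0.1540
c = 23 / 147^0.1540 = 23 / 2.157 = 10.66
A = (38/10.66)^(1/0.1540) ⇒ ln A = ln(3.564)/0.1540 = 8.2500
A = e^8.2500 ≈ 3828 ha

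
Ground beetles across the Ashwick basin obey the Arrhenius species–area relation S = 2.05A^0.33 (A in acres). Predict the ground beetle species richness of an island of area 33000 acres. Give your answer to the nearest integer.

64 species

S = 2.05 × 33000^0.33
ln S = ln 2.05 + 0.33 × ln 33000 = 0.7178 + 0.33 × 10.4043 = 4.1512
S = e^4.1512 ≈ 63.51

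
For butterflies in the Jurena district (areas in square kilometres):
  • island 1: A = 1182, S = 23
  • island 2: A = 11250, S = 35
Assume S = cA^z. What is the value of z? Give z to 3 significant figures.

Taking logs: ln S = ln c + z ln A, so z = (ln S₂ − ln S₁)/(ln A₂ − ln A₁).
z = ln(35/23) / ln(11250/1182) = ln(1.522) / ln(9.518) = 0.4199 / 2.2532 = 0.1863

0.186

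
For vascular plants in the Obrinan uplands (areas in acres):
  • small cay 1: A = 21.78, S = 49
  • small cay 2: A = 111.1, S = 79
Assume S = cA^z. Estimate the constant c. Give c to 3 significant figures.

z = ln(S₂/S₁) / ln(A₂/A₁) = ln(79/49) / ln(111.1/21.78) = 0.4776 / 1.6294 = 0.2931
c = S₁ / A₁^z = 49 / 21.78^0.2931 = 49 / 2.467 = 19.86

19.9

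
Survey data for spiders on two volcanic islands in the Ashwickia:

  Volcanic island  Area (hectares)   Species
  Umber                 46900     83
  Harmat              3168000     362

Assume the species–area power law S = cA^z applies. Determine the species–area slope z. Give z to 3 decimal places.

Taking logs: ln S = ln c + z ln A, so z = (ln S₂ − ln S₁)/(ln A₂ − ln A₁).
z = ln(362/83) / ln(3168000/46900) = ln(4.361) / ln(67.55) = 1.4728 / 4.2128 = 0.3496

0.350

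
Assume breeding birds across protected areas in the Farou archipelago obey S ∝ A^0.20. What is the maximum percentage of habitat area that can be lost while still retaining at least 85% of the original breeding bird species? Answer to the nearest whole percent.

Need (A_new/A_old)^0.2 = 0.85, so A_new/A_old = 0.85^(1/0.2) = 0.85^5
ln(A_new/A_old) = ln 0.85 / 0.2 = -0.1625 / 0.2 = -0.8126
A_new/A_old = e^-0.8126 ≈ 0.4437
Fraction that can be lost = 1 − 0.4437 = 0.5563

56%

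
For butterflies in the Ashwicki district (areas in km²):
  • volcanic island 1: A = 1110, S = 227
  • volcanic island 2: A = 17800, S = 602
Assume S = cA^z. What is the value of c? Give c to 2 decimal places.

z = ln(S₂/S₁) / ln(A₂/A₁) = ln(602/227) / ln(17800/1110) = 0.9753 / 2.7748 = 0.3515
c = S₁ / A₁^z = 227 / 1110^0.3515 = 227 / 11.76 = 19.3

19.30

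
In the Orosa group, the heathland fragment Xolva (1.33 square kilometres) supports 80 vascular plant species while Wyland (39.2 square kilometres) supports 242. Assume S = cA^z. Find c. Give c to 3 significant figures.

72.9

z = ln(S₂/S₁) / ln(A₂/A₁) = ln(242/80) / ln(39.2/1.33) = 1.1069 / 3.3835 = 0.3271
c = S₁ / A₁^z = 80 / 1.33^0.3271 = 80 / 1.098 = 72.87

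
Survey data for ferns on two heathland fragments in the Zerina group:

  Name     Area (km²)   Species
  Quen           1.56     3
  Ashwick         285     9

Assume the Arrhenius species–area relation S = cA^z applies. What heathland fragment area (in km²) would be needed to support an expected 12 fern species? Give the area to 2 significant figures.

1100 km²

z = ln(9/3) / ln(285/1.56) = 1.0986 / 5.2078 = 0.2110
c = 3 / 1.56^0.2110 = 3 / 1.098 = 2.731
A = (12/2.731)^(1/0.2110) ⇒ ln A = ln(4.393)/0.2110 = 7.0162
A = e^7.0162 ≈ 1115 km²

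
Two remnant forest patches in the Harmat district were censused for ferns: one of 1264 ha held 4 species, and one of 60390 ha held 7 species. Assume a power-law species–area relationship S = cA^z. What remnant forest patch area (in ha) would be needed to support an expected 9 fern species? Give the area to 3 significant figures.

343000 ha

z = ln(7/4) / ln(60390/1264) = 0.5596 / 3.8665 = 0.1447
c = 4 / 1264^0.1447 = 4 / 2.811 = 1.423
A = (9/1.423)^(1/0.1447) ⇒ ln A = ln(6.326)/0.1447 = 12.7450
A = e^12.7450 ≈ 342827 ha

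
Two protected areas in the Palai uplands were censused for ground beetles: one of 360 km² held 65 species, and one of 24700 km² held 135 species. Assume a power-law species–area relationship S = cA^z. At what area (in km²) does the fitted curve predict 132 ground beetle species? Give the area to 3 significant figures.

z = ln(135/65) / ln(24700/360) = 0.7309 / 4.2285 = 0.1728
c = 65 / 360^0.1728 = 65 / 2.766 = 23.5
A = (132/23.5)^(1/0.1728) ⇒ ln A = ln(5.617)/0.1728 = 9.9845
A = e^9.9845 ≈ 21689 km²

21700 km²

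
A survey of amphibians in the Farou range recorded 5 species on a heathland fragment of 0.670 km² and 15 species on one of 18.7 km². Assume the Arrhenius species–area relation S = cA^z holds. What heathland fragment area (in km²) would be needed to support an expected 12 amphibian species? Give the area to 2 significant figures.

z = ln(15/5) / ln(18.7/0.67) = 1.0986 / 3.3290 = 0.3300
c = 5 / 0.67^0.3300 = 5 / 0.8762 = 5.706
A = (12/5.706)^(1/0.3300) ⇒ ln A = ln(2.103)/0.3300 = 2.2524
A = e^2.2524 ≈ 9.51 km²

9.5 km²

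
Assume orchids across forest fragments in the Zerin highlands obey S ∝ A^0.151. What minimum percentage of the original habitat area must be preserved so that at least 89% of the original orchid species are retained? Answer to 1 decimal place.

46.2%

Need (A_new/A_old)^0.151 = 0.89, so A_new/A_old = 0.89^(1/0.151) = 0.89^6.623
ln(A_new/A_old) = ln 0.89 / 0.151 = -0.1165 / 0.151 = -0.7717
A_new/A_old = e^-0.7717 ≈ 0.4622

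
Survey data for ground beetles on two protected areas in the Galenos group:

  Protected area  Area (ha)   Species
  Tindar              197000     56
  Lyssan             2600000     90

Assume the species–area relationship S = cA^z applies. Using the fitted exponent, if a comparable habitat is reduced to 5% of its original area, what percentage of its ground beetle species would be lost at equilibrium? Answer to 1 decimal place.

z = ln(90/56) / ln(2600000/197000) = 0.4745 / 2.5801 = 0.1839
S_new/S_old = (A_new/A_old)^z = 0.05^0.1839 = exp(0.1839 × -2.9957) = 0.5764
Fraction lost = 1 − 0.5764 = 0.4236

42.4%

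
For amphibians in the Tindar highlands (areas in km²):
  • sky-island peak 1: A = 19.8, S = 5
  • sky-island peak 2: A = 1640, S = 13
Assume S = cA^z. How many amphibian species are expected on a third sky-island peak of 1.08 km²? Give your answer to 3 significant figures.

z = ln(13/5) / ln(1640/19.8) = 0.9555 / 4.4168 = 0.2163
c = 5 / 19.8^0.2163 = 5 / 1.908 = 2.621
S₃ = 2.621 × 1.08^0.2163 = 2.621 × 1.017 ≈ 2.665

2.66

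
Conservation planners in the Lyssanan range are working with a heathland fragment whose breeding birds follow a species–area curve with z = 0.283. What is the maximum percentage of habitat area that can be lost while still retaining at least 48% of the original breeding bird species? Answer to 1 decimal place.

92.5%

Need (A_new/A_old)^0.283 = 0.48, so A_new/A_old = 0.48^(1/0.283) = 0.48^3.534
ln(A_new/A_old) = ln 0.48 / 0.283 = -0.7340 / 0.283 = -2.5935
A_new/A_old = e^-2.5935 ≈ 0.07476
Fraction that can be lost = 1 − 0.07476 = 0.9252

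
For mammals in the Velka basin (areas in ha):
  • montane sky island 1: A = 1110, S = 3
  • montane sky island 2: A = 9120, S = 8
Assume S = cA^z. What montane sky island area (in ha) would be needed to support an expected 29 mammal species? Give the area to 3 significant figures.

145000 ha

z = ln(8/3) / ln(9120/1110) = 0.9808 / 2.1061 = 0.4657
c = 3 / 1110^0.4657 = 3 / 26.2 = 0.1145
A = (29/0.1145)^(1/0.4657) ⇒ ln A = ln(253.2)/0.4657 = 11.8836
A = e^11.8836 ≈ 144871 ha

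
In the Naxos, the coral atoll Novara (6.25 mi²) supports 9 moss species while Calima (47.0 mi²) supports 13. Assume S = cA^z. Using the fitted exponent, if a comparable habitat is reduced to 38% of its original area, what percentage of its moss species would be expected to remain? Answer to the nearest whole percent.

z = ln(13/9) / ln(47/6.25) = 0.3677 / 2.0176 = 0.1823
S_new/S_old = (A_new/A_old)^z = 0.38^0.1823 = exp(0.1823 × -0.9676) = 0.8383

84%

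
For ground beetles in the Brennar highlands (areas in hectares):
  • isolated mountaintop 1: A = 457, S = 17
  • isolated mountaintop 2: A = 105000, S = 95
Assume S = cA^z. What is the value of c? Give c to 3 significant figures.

2.45

z = ln(S₂/S₁) / ln(A₂/A₁) = ln(95/17) / ln(105000/457) = 1.7207 / 5.4370 = 0.3165
c = S₁ / A₁^z = 17 / 457^0.3165 = 17 / 6.947 = 2.447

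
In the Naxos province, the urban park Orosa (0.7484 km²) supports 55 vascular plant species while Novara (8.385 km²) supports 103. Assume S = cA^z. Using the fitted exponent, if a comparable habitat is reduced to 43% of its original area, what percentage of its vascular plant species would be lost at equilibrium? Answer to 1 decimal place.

z = ln(103/55) / ln(8.385/0.7484) = 0.6274 / 2.4163 = 0.2597
S_new/S_old = (A_new/A_old)^z = 0.43^0.2597 = exp(0.2597 × -0.8440) = 0.8032
Fraction lost = 1 − 0.8032 = 0.1968

19.7%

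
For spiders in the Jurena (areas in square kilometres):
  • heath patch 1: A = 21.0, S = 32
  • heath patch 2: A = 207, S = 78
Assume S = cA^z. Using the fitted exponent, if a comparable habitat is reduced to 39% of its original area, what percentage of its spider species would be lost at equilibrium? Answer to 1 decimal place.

z = ln(78/32) / ln(207/21) = 0.8910 / 2.2882 = 0.3894
S_new/S_old = (A_new/A_old)^z = 0.39^0.3894 = exp(0.3894 × -0.9416) = 0.6931
Fraction lost = 1 − 0.6931 = 0.3069

30.7%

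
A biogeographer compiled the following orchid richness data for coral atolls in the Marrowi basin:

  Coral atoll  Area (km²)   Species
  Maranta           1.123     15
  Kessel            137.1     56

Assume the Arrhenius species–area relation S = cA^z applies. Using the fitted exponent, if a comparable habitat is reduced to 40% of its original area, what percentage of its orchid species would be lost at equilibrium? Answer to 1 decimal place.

z = ln(56/15) / ln(137.1/1.123) = 1.3173 / 4.8047 = 0.2742
S_new/S_old = (A_new/A_old)^z = 0.4^0.2742 = exp(0.2742 × -0.9163) = 0.7779
Fraction lost = 1 − 0.7779 = 0.2221

22.2%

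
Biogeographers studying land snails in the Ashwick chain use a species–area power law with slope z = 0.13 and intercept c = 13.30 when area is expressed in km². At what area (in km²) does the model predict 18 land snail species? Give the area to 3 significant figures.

18 = 13.3 × A^0.13  ⇒  A^0.13 = 18/13.3 = 1.353
ln A = ln(1.353) / 0.13 = 0.3026 / 0.13 = 2.3278
A = e^2.3278 ≈ 10.25 km²

10.3 km²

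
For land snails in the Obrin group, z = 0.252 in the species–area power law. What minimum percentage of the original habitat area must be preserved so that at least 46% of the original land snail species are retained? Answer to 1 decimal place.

4.6%

Need (A_new/A_old)^0.252 = 0.46, so A_new/A_old = 0.46^(1/0.252) = 0.46^3.968
ln(A_new/A_old) = ln 0.46 / 0.252 = -0.7765 / 0.252 = -3.0815
A_new/A_old = e^-3.0815 ≈ 0.04589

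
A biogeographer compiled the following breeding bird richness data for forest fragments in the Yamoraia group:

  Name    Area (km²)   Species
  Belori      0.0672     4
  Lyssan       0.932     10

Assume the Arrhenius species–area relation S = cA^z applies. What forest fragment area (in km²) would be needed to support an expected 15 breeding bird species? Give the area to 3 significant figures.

z = ln(10/4) / ln(0.932/0.0672) = 0.9163 / 2.6297 = 0.3484
c = 4 / 0.0672^0.3484 = 4 / 0.3903 = 10.25
A = (15/10.25)^(1/0.3484) ⇒ ln A = ln(1.464)/0.3484 = 1.0932
A = e^1.0932 ≈ 2.984 km²

2.98 km²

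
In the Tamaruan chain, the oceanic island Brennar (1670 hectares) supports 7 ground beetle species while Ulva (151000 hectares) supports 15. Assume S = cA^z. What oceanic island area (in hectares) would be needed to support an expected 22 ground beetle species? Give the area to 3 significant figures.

1450000 hectares

z = ln(15/7) / ln(151000/1670) = 0.7621 / 4.5045 = 0.1692
c = 7 / 1670^0.1692 = 7 / 3.51 = 1.994
A = (22/1.994)^(1/0.1692) ⇒ ln A = ln(11.03)/0.1692 = 14.1886
A = e^14.1886 ≈ 1452249 hectares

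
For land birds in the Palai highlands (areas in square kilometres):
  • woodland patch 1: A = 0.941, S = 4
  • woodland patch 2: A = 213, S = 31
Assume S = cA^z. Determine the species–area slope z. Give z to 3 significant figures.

0.378

Taking logs: ln S = ln c + z ln A, so z = (ln S₂ − ln S₁)/(ln A₂ − ln A₁).
z = ln(31/4) / ln(213/0.941) = ln(7.75) / ln(226.4) = 2.0477 / 5.4221 = 0.3777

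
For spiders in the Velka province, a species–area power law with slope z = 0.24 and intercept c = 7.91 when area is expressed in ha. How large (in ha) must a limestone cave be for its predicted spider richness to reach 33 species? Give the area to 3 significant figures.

384 ha

33 = 7.91 × A^0.24  ⇒  A^0.24 = 33/7.91 = 4.172
ln A = ln(4.172) / 0.24 = 1.4284 / 0.24 = 5.9516
A = e^5.9516 ≈ 384.4 ha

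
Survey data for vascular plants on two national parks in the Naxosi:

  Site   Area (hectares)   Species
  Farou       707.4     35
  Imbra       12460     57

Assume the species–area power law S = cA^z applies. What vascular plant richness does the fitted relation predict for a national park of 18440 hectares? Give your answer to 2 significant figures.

61

z = ln(57/35) / ln(12460/707.4) = 0.4877 / 2.8687 = 0.1700
c = 35 / 707.4^0.1700 = 35 / 3.051 = 11.47
S₃ = 11.47 × 18440^0.1700 = 11.47 × 5.312 ≈ 60.93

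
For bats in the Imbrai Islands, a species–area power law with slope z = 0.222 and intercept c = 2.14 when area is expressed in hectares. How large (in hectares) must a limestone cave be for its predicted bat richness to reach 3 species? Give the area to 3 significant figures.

3 = 2.14 × A^0.222  ⇒  A^0.222 = 3/2.14 = 1.402
ln A = ln(1.402) / 0.222 = 0.3378 / 0.222 = 1.5217
A = e^1.5217 ≈ 4.58 hectares

4.58 hectares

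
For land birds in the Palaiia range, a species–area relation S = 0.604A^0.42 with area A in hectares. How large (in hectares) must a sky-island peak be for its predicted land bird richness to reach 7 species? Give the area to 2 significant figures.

340 hectares

7 = 0.604 × A^0.42  ⇒  A^0.42 = 7/0.604 = 11.59
ln A = ln(11.59) / 0.42 = 2.4501 / 0.42 = 5.8336
A = e^5.8336 ≈ 341.6 hectares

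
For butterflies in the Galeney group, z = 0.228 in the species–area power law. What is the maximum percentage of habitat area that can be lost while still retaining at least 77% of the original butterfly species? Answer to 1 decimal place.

Need (A_new/A_old)^0.228 = 0.77, so A_new/A_old = 0.77^(1/0.228) = 0.77^4.386
ln(A_new/A_old) = ln 0.77 / 0.228 = -0.2614 / 0.228 = -1.1463
A_new/A_old = e^-1.1463 ≈ 0.3178
Fraction that can be lost = 1 − 0.3178 = 0.6822

68.2%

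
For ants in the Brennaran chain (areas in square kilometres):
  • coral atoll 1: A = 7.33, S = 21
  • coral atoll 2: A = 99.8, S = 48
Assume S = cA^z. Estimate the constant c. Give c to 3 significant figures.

z = ln(S₂/S₁) / ln(A₂/A₁) = ln(48/21) / ln(99.8/7.33) = 0.8267 / 2.6112 = 0.3166
c = S₁ / A₁^z = 21 / 7.33^0.3166 = 21 / 1.879 = 11.18

11.2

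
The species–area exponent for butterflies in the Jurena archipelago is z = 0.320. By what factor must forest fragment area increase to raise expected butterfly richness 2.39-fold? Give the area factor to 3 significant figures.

(A₂/A₁)^0.32 = 2.39, so A₂/A₁ = 2.39^(1/0.32) = 2.39^3.125
ln(A₂/A₁) = ln 2.39 / 0.32 = 0.8713 / 0.32 = 2.7228
A₂/A₁ = e^2.7228 ≈ 15.22

15.2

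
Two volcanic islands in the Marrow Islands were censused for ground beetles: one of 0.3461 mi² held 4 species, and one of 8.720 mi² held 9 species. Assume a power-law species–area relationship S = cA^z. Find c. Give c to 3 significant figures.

z = ln(S₂/S₁) / ln(A₂/A₁) = ln(9/4) / ln(8.72/0.3461) = 0.8109 / 3.2266 = 0.2513
c = S₁ / A₁^z = 4 / 0.3461^0.2513 = 4 / 0.7659 = 5.222

5.22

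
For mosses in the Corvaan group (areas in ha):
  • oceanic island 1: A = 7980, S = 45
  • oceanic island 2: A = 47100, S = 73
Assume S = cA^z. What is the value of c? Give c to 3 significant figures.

3.89

z = ln(S₂/S₁) / ln(A₂/A₁) = ln(73/45) / ln(47100/7980) = 0.4838 / 1.7753 = 0.2725
c = S₁ / A₁^z = 45 / 7980^0.2725 = 45 / 11.57 = 3.889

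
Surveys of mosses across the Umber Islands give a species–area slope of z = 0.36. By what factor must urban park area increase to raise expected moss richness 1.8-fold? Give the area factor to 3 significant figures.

5.12

(A₂/A₁)^0.36 = 1.8, so A₂/A₁ = 1.8^(1/0.36) = 1.8^2.778
ln(A₂/A₁) = ln 1.8 / 0.36 = 0.5878 / 0.36 = 1.6327
A₂/A₁ = e^1.6327 ≈ 5.118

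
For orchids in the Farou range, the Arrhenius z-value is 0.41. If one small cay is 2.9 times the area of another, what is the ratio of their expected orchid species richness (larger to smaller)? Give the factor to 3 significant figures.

1.55

S₂/S₁ = (A₂/A₁)^z = 2.9^0.41
ln(S₂/S₁) = 0.41 × ln 2.9 = 0.41 × 1.0647 = 0.4365
S₂/S₁ = e^0.4365 ≈ 1.547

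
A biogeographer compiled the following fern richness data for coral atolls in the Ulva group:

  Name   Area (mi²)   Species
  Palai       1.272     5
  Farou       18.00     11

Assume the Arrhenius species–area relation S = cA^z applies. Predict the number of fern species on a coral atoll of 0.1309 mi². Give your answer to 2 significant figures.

z = ln(11/5) / ln(18/1.272) = 0.7885 / 2.6498 = 0.2976
c = 5 / 1.272^0.2976 = 5 / 1.074 = 4.655
S₃ = 4.655 × 0.1309^0.2976 = 4.655 × 0.5461 ≈ 2.542

2.5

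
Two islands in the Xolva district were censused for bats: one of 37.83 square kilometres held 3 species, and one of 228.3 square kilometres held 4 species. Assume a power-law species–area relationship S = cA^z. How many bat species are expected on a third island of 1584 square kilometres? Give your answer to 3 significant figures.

z = ln(4/3) / ln(228.3/37.83) = 0.2877 / 1.7976 = 0.1600
c = 3 / 37.83^0.1600 = 3 / 1.789 = 1.677
S₃ = 1.677 × 1584^0.1600 = 1.677 × 3.252 ≈ 5.454

5.45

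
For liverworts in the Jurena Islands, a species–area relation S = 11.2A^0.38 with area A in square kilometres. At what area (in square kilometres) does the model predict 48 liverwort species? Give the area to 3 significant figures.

48 = 11.2 × A^0.38  ⇒  A^0.38 = 48/11.2 = 4.286
ln A = ln(4.286) / 0.38 = 1.4553 / 0.38 = 3.8297
A = e^3.8297 ≈ 46.05 square kilometres

46.0 square kilometres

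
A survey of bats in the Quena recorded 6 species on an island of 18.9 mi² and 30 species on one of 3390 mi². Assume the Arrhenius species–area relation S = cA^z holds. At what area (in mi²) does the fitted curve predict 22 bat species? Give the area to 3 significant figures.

1250 mi²

z = ln(30/6) / ln(3390/18.9) = 1.6094 / 5.1894 = 0.3101
c = 6 / 18.9^0.3101 = 6 / 2.488 = 2.411
A = (22/2.411)^(1/0.3101) ⇒ ln A = ln(9.123)/0.3101 = 7.1285
A = e^7.1285 ≈ 1247 mi²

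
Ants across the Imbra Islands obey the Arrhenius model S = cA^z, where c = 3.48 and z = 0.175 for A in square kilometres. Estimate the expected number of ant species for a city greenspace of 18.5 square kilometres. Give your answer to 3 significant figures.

S = 3.48 × 18.5^0.175
ln S = ln 3.48 + 0.175 × ln 18.5 = 1.2470 + 0.175 × 2.9178 = 1.7576
S = e^1.7576 ≈ 5.799

5.80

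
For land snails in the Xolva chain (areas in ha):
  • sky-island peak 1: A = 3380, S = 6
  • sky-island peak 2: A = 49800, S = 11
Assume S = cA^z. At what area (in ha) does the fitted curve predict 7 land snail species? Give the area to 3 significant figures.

z = ln(11/6) / ln(49800/3380) = 0.6061 / 2.6901 = 0.2253
c = 6 / 3380^0.2253 = 6 / 6.239 = 0.9617
A = (7/0.9617)^(1/0.2253) ⇒ ln A = ln(7.279)/0.2253 = 8.8098
A = e^8.8098 ≈ 6699 ha

6700 ha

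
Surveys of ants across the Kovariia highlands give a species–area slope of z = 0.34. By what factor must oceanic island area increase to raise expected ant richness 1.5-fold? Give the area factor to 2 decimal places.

(A₂/A₁)^0.34 = 1.5, so A₂/A₁ = 1.5^(1/0.34) = 1.5^2.941
ln(A₂/A₁) = ln 1.5 / 0.34 = 0.4055 / 0.34 = 1.1925
A₂/A₁ = e^1.1925 ≈ 3.295

3.30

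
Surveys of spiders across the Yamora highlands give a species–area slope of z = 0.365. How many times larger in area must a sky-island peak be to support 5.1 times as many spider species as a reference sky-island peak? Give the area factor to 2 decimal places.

86.81

(A₂/A₁)^0.365 = 5.1, so A₂/A₁ = 5.1^(1/0.365) = 5.1^2.74
ln(A₂/A₁) = ln 5.1 / 0.365 = 1.6292 / 0.365 = 4.4637
A₂/A₁ = e^4.4637 ≈ 86.81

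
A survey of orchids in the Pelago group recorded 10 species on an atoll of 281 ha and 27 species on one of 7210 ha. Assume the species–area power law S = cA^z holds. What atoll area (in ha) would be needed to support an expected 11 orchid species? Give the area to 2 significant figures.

380 ha

z = ln(27/10) / ln(7210/281) = 0.9933 / 3.2449 = 0.3061
c = 10 / 281^0.3061 = 10 / 5.618 = 1.78
A = (11/1.78)^(1/0.3061) ⇒ ln A = ln(6.179)/0.3061 = 5.9497
A = e^5.9497 ≈ 383.6 ha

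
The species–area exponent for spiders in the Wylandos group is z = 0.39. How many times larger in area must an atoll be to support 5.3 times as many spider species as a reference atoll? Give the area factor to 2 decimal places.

(A₂/A₁)^0.39 = 5.3, so A₂/A₁ = 5.3^(1/0.39) = 5.3^2.564
ln(A₂/A₁) = ln 5.3 / 0.39 = 1.6677 / 0.39 = 4.2762
A₂/A₁ = e^4.2762 ≈ 71.96

71.96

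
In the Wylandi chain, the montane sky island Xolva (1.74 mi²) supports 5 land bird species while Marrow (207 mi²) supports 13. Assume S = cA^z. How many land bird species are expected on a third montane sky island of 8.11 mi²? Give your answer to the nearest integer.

z = ln(13/5) / ln(207/1.74) = 0.9555 / 4.7788 = 0.1999
c = 5 / 1.74^0.1999 = 5 / 1.117 = 4.476
S₃ = 4.476 × 8.11^0.1999 = 4.476 × 1.52 ≈ 6.802

7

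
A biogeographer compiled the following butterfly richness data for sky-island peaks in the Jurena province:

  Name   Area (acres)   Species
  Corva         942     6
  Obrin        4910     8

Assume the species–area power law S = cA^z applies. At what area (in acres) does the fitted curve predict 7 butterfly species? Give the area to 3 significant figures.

2280 acres

z = ln(8/6) / ln(4910/942) = 0.2877 / 1.6510 = 0.1742
c = 6 / 942^0.1742 = 6 / 3.298 = 1.819
A = (7/1.819)^(1/0.1742) ⇒ ln A = ln(3.847)/0.1742 = 7.7327
A = e^7.7327 ≈ 2282 acres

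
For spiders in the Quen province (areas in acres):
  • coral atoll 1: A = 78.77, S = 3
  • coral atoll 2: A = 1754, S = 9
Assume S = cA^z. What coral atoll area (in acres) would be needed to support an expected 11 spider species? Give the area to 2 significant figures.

z = ln(9/3) / ln(1754/78.77) = 1.0986 / 3.1031 = 0.3540
c = 3 / 78.77^0.3540 = 3 / 4.692 = 0.6394
A = (11/0.6394)^(1/0.3540) ⇒ ln A = ln(17.2)/0.3540 = 8.0365
A = e^8.0365 ≈ 3092 acres

3100 acres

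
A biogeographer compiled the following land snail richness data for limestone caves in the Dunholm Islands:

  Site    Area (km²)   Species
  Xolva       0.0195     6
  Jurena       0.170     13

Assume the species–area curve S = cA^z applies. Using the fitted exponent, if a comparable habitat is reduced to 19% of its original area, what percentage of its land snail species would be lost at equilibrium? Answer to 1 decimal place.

44.7%

z = ln(13/6) / ln(0.17/0.0195) = 0.7732 / 2.1654 = 0.3571
S_new/S_old = (A_new/A_old)^z = 0.19^0.3571 = exp(0.3571 × -1.6607) = 0.5527
Fraction lost = 1 − 0.5527 = 0.4473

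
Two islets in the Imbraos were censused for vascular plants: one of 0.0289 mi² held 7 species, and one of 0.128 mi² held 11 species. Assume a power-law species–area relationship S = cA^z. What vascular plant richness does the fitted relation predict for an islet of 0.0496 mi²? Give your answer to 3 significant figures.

z = ln(11/7) / ln(0.128/0.0289) = 0.4520 / 1.4882 = 0.3037
c = 7 / 0.0289^0.3037 = 7 / 0.3408 = 20.54
S₃ = 20.54 × 0.0496^0.3037 = 20.54 × 0.4016 ≈ 8.248

8.25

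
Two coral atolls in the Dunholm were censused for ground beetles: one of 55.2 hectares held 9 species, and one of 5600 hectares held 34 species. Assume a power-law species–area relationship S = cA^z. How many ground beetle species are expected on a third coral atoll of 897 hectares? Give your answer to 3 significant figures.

z = ln(34/9) / ln(5600/55.2) = 1.3291 / 4.6196 = 0.2877
c = 9 / 55.2^0.2877 = 9 / 3.171 = 2.838
S₃ = 2.838 × 897^0.2877 = 2.838 × 7.073 ≈ 20.07

20.1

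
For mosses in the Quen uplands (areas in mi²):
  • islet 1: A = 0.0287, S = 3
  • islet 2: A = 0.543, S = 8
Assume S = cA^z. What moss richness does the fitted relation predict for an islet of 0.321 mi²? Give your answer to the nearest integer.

z = ln(8/3) / ln(0.543/0.0287) = 0.9808 / 2.9402 = 0.3336
c = 3 / 0.0287^0.3336 = 3 / 0.3059 = 9.808
S₃ = 9.808 × 0.321^0.3336 = 9.808 × 0.6845 ≈ 6.713

7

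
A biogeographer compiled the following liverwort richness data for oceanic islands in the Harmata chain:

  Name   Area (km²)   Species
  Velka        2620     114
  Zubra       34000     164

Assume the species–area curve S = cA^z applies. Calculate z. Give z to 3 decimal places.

Taking logs: ln S = ln c + z ln A, so z = (ln S₂ − ln S₁)/(ln A₂ − ln A₁).
z = ln(164/114) / ln(34000/2620) = ln(1.439) / ln(12.98) = 0.3637 / 2.5632 = 0.1419

0.142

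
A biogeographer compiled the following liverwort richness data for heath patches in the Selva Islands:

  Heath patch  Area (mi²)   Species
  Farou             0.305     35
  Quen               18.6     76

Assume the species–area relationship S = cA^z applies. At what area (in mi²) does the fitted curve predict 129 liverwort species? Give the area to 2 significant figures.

z = ln(76/35) / ln(18.6/0.305) = 0.7754 / 4.1106 = 0.1886
c = 35 / 0.305^0.1886 = 35 / 0.7993 = 43.79
A = (129/43.79)^(1/0.1886) ⇒ ln A = ln(2.946)/0.1886 = 5.7280
A = e^5.7280 ≈ 307.4 mi²

310 mi²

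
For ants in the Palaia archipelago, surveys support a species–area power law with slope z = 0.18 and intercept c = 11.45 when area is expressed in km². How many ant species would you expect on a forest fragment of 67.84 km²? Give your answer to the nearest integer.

S = 11.45 × 67.84^0.18 = 11.45 × 2.136 ≈ 24.46

24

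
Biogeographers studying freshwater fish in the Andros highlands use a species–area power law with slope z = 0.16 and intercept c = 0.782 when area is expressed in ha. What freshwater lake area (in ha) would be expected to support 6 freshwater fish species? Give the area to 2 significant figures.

6 = 0.782 × A^0.16  ⇒  A^0.16 = 6/0.782 = 7.673
ln A = ln(7.673) / 0.16 = 2.0377 / 0.16 = 12.7354
A = e^12.7354 ≈ 339550 ha

340000 ha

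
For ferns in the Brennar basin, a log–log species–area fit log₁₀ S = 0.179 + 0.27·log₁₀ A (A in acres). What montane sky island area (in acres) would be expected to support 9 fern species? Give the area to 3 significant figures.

743 acres

9 = 1.51 × A^0.27  ⇒  A^0.27 = 9/1.51 = 5.96
ln A = ln(5.96) / 0.27 = 1.7851 / 0.27 = 6.6113
A = e^6.6113 ≈ 743.5 acres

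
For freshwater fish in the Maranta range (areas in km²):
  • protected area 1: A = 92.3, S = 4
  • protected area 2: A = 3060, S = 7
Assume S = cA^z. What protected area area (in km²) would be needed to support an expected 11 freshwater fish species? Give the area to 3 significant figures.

z = ln(7/4) / ln(3060/92.3) = 0.5596 / 3.5011 = 0.1598
c = 4 / 92.3^0.1598 = 4 / 2.061 = 1.941
A = (11/1.941)^(1/0.1598) ⇒ ln A = ln(5.668)/0.1598 = 10.8539
A = e^10.8539 ≈ 51737 km²

51700 km²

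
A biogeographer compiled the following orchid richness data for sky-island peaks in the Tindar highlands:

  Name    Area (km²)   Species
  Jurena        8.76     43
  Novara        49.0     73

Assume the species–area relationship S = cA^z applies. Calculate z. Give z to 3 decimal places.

Taking logs: ln S = ln c + z ln A, so z = (ln S₂ − ln S₁)/(ln A₂ − ln A₁).
z = ln(73/43) / ln(49/8.76) = ln(1.698) / ln(5.594) = 0.5293 / 1.7216 = 0.3074

0.307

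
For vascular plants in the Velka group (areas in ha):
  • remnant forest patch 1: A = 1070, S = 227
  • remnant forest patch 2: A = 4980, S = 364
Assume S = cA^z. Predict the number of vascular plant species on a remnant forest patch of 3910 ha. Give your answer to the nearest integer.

338

z = ln(364/227) / ln(4980/1070) = 0.4722 / 1.5378 = 0.3071
c = 227 / 1070^0.3071 = 227 / 8.516 = 26.66
S₃ = 26.66 × 3910^0.3071 = 26.66 × 12.68 ≈ 337.9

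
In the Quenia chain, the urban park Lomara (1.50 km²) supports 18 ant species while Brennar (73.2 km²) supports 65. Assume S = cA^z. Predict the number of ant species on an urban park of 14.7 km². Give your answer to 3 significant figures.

z = ln(65/18) / ln(73.2/1.5) = 1.2840 / 3.8877 = 0.3303
c = 18 / 1.5^0.3303 = 18 / 1.143 = 15.74
S₃ = 15.74 × 14.7^0.3303 = 15.74 × 2.43 ≈ 38.25

38.3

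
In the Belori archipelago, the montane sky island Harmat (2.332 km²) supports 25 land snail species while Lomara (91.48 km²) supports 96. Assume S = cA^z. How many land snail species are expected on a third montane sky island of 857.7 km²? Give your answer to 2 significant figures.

220

z = ln(96/25) / ln(91.48/2.332) = 1.3455 / 3.6694 = 0.3667
c = 25 / 2.332^0.3667 = 25 / 1.364 = 18.33
S₃ = 18.33 × 857.7^0.3667 = 18.33 × 11.9 ≈ 218.1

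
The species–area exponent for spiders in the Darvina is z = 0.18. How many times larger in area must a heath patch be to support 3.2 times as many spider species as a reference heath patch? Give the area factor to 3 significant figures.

(A₂/A₁)^0.18 = 3.2, so A₂/A₁ = 3.2^(1/0.18) = 3.2^5.556
ln(A₂/A₁) = ln 3.2 / 0.18 = 1.1632 / 0.18 = 6.4619
A₂/A₁ = e^6.4619 ≈ 640.3

640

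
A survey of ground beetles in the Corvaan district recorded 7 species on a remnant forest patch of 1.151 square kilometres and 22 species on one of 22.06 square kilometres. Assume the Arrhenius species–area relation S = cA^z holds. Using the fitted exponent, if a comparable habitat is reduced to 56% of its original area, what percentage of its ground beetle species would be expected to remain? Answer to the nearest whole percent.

80%

z = ln(22/7) / ln(22.06/1.151) = 1.1451 / 2.9531 = 0.3878
S_new/S_old = (A_new/A_old)^z = 0.56^0.3878 = exp(0.3878 × -0.5798) = 0.7986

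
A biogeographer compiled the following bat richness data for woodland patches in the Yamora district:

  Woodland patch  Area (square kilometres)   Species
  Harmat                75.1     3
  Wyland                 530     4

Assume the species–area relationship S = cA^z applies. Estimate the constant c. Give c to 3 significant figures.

z = ln(S₂/S₁) / ln(A₂/A₁) = ln(4/3) / ln(530/75.1) = 0.2877 / 1.9541 = 0.1472
c = S₁ / A₁^z = 3 / 75.1^0.1472 = 3 / 1.889 = 1.588

1.59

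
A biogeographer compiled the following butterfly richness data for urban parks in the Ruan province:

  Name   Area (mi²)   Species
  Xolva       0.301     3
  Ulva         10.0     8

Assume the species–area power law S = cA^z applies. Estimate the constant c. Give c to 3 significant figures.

z = ln(S₂/S₁) / ln(A₂/A₁) = ln(8/3) / ln(10/0.301) = 0.9808 / 3.5032 = 0.2800
c = S₁ / A₁^z = 3 / 0.301^0.2800 = 3 / 0.7145 = 4.199

4.20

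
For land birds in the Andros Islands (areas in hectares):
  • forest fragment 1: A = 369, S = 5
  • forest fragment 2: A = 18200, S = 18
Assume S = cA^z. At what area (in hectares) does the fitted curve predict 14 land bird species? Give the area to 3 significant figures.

8470 hectares

z = ln(18/5) / ln(18200/369) = 1.2809 / 3.8984 = 0.3286
c = 5 / 369^0.3286 = 5 / 6.974 = 0.717
A = (14/0.717)^(1/0.3286) ⇒ ln A = ln(19.53)/0.3286 = 9.0443
A = e^9.0443 ≈ 8470 hectares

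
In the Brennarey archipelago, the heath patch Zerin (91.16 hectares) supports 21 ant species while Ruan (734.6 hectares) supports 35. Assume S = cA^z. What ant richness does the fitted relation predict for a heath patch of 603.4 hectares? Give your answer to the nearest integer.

33

z = ln(35/21) / ln(734.6/91.16) = 0.5108 / 2.0867 = 0.2448
c = 21 / 91.16^0.2448 = 21 / 3.018 = 6.958
S₃ = 6.958 × 603.4^0.2448 = 6.958 × 4.794 ≈ 33.35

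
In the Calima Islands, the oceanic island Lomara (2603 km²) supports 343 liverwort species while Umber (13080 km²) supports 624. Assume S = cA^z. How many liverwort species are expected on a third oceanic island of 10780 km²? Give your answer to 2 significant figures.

580

z = ln(624/343) / ln(13080/2603) = 0.5984 / 1.6144 = 0.3707
c = 343 / 2603^0.3707 = 343 / 18.45 = 18.59
S₃ = 18.59 × 10780^0.3707 = 18.59 × 31.24 ≈ 580.8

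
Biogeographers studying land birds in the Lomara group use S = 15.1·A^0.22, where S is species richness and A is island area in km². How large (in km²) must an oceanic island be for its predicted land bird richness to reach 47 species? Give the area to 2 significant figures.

170 km²

47 = 15.1 × A^0.22  ⇒  A^0.22 = 47/15.1 = 3.113
ln A = ln(3.113) / 0.22 = 1.1355 / 0.22 = 5.1611
A = e^5.1611 ≈ 174.4 km²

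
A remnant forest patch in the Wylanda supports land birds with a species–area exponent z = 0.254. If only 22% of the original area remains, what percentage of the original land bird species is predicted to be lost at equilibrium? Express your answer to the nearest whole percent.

32%

S_new/S_old = (A_new/A_old)^z = 0.22^0.254
= exp(0.254 × ln 0.22) = exp(0.254 × -1.5141) = exp(-0.3846) ≈ 0.6807
Fraction lost = 1 − 0.6807 = 0.3193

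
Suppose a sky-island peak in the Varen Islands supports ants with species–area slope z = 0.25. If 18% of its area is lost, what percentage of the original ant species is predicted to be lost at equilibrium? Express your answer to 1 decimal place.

S_new/S_old = (A_new/A_old)^z = 0.82^0.25
= exp(0.25 × ln 0.82) = exp(0.25 × -0.1985) = exp(-0.0496) ≈ 0.9516
Fraction lost = 1 − 0.9516 = 0.0484

4.8%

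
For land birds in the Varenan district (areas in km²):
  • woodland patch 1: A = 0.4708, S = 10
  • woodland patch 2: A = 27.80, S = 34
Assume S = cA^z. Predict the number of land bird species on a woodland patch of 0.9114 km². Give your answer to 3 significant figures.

z = ln(34/10) / ln(27.8/0.4708) = 1.2238 / 4.0784 = 0.3001
c = 10 / 0.4708^0.3001 = 10 / 0.7977 = 12.54
S₃ = 12.54 × 0.9114^0.3001 = 12.54 × 0.9725 ≈ 12.19

12.2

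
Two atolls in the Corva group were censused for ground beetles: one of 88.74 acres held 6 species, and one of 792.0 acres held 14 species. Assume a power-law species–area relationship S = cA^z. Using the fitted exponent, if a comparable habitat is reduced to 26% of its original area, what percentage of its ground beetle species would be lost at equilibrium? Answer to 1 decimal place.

40.6%

z = ln(14/6) / ln(792/88.74) = 0.8473 / 2.1889 = 0.3871
S_new/S_old = (A_new/A_old)^z = 0.26^0.3871 = exp(0.3871 × -1.3471) = 0.5937
Fraction lost = 1 − 0.5937 = 0.4063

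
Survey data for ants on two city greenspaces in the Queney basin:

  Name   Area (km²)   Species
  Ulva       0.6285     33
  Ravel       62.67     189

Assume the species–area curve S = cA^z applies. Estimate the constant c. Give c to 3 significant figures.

39.4

z = ln(S₂/S₁) / ln(A₂/A₁) = ln(189/33) / ln(62.67/0.6285) = 1.7452 / 4.6023 = 0.3792
c = S₁ / A₁^z = 33 / 0.6285^0.3792 = 33 / 0.8385 = 39.35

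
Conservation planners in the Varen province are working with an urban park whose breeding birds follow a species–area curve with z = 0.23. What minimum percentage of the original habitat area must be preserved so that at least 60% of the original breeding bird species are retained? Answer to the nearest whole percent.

11%

Need (A_new/A_old)^0.23 = 0.6, so A_new/A_old = 0.6^(1/0.23) = 0.6^4.348
ln(A_new/A_old) = ln 0.6 / 0.23 = -0.5108 / 0.23 = -2.2210
A_new/A_old = e^-2.2210 ≈ 0.1085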